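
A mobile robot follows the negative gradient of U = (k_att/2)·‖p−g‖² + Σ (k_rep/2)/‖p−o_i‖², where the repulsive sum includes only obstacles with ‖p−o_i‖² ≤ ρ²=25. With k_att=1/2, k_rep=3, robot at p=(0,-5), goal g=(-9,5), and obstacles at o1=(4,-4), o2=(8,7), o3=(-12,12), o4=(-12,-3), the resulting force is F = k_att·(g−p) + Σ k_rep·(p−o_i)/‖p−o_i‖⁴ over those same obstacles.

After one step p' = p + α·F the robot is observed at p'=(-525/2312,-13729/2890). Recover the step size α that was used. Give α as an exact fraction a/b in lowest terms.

F_att = 1/2·(g−p) = 1/2·(-9,10) = (-4.5000,5.0000)
o1: d²=17 ≤ ρ²=25; F_rep = 3·(-4,-1)/17² = (-0.0415,-0.0104)
o2: d²=208 > ρ²=25 → inactive
o3: d²=433 > ρ²=25 → inactive
o4: d²=148 > ρ²=25 → inactive
F = F_att + ΣF_rep = (-4.5415,4.9896)
Δp = p'−p = (-0.2271,0.2495); α = Δx/Fx = (-525/2312) / (-2625/578) = 1/20
check: Δy/Fy = (721/2890) / (1442/289) = 1/20 ✓

α = 1/20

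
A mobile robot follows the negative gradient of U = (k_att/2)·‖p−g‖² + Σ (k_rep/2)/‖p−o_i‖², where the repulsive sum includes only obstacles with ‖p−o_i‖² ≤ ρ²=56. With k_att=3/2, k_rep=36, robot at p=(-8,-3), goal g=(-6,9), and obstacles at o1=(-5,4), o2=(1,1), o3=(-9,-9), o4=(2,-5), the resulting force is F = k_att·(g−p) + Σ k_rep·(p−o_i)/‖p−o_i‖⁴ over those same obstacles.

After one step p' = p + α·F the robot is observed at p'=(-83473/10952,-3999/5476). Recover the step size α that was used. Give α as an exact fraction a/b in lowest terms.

F_att = 3/2·(g−p) = 3/2·(2,12) = (3.0000,18.0000)
o1: d²=58 > ρ²=56 → inactive
o2: d²=97 > ρ²=56 → inactive
o3: d²=37 ≤ ρ²=56; F_rep = 36·(1,6)/37² = (0.0263,0.1578)
o4: d²=104 > ρ²=56 → inactive
F = F_att + ΣF_rep = (3.0263,18.1578)
Δp = p'−p = (0.3783,2.2697); α = Δx/Fx = (4143/10952) / (4143/1369) = 1/8
check: Δy/Fy = (12429/5476) / (24858/1369) = 1/8 ✓

α = 1/8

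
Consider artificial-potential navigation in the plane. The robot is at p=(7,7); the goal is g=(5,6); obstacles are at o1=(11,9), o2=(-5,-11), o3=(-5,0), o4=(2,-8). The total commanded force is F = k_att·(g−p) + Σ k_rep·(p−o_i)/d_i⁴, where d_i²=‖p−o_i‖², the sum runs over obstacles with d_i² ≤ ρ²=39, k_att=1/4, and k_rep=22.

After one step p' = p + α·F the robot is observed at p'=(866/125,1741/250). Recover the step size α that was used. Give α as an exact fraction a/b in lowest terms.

F_att = 1/4·(g−p) = 1/4·(-2,-1) = (-0.5000,-0.2500)
o1: d²=20 ≤ ρ²=39; F_rep = 22·(-4,-2)/20² = (-0.2200,-0.1100)
o2: d²=468 > ρ²=39 → inactive
o3: d²=193 > ρ²=39 → inactive
o4: d²=250 > ρ²=39 → inactive
F = F_att + ΣF_rep = (-0.7200,-0.3600)
Δp = p'−p = (-0.0720,-0.0360); α = Δx/Fx = (-9/125) / (-18/25) = 1/10
check: Δy/Fy = (-9/250) / (-9/25) = 1/10 ✓

α = 1/10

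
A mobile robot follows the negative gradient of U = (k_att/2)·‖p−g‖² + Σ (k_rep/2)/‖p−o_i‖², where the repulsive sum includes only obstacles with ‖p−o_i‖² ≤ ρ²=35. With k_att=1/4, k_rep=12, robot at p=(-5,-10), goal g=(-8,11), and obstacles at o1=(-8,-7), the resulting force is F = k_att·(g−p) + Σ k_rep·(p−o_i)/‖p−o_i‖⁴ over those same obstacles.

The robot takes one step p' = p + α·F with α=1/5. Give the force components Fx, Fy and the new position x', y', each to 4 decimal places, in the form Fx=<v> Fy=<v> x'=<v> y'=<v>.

Fx=-0.6389 Fy=5.1389 x'=-5.1278 y'=-8.9722

F_att = 1/4·(g−p) = 1/4·(-3,21) = (-0.7500,5.2500)
o1: d²=18 ≤ ρ²=35; F_rep = 12·(3,-3)/18² = (0.1111,-0.1111)
F = F_att + ΣF_rep = (-0.6389,5.1389)
p' = p + 1/5·F = (-5.1278,-8.9722)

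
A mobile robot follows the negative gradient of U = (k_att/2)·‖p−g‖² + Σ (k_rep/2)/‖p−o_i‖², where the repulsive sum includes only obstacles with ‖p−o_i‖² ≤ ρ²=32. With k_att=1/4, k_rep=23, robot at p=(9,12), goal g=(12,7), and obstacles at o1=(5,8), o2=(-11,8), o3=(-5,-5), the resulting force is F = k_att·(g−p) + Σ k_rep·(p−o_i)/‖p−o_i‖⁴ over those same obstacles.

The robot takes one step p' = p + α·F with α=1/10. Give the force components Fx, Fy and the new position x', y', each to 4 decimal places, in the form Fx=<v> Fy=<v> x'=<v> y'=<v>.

F_att = 1/4·(g−p) = 1/4·(3,-5) = (0.7500,-1.2500)
o1: d²=32 ≤ ρ²=32; F_rep = 23·(4,4)/32² = (0.0898,0.0898)
o2: d²=416 > ρ²=32 → inactive
o3: d²=485 > ρ²=32 → inactive
F = F_att + ΣF_rep = (0.8398,-1.1602)
p' = p + 1/10·F = (9.0840,11.8840)

Fx=0.8398 Fy=-1.1602 x'=9.0840 y'=11.8840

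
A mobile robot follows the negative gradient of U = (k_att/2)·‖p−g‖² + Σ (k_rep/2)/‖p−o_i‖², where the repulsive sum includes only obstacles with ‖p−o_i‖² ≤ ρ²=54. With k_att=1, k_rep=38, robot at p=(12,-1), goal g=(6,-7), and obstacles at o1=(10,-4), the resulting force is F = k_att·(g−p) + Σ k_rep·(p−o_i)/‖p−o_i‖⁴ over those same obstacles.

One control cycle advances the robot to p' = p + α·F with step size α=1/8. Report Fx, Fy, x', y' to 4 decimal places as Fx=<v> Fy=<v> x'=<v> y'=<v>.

Fx=-5.5503 Fy=-5.3254 x'=11.3062 y'=-1.6657

F_att = 1·(g−p) = 1·(-6,-6) = (-6.0000,-6.0000)
o1: d²=13 ≤ ρ²=54; F_rep = 38·(2,3)/13² = (0.4497,0.6746)
F = F_att + ΣF_rep = (-5.5503,-5.3254)
p' = p + 1/8·F = (11.3062,-1.6657)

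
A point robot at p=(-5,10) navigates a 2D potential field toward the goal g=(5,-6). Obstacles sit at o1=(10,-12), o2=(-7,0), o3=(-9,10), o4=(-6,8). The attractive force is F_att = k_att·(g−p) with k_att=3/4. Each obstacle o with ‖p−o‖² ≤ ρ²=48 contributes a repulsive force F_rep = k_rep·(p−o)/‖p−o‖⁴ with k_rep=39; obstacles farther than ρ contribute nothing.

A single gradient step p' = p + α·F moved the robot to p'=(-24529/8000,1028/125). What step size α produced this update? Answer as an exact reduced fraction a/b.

F_att = 3/4·(g−p) = 3/4·(10,-16) = (7.5000,-12.0000)
o1: d²=709 > ρ²=48 → inactive
o2: d²=104 > ρ²=48 → inactive
o3: d²=16 ≤ ρ²=48; F_rep = 39·(4,0)/16² = (0.6094,0.0000)
o4: d²=5 ≤ ρ²=48; F_rep = 39·(1,2)/5² = (1.5600,3.1200)
F = F_att + ΣF_rep = (9.6694,-8.8800)
Δp = p'−p = (1.9339,-1.7760); α = Δx/Fx = (15471/8000) / (15471/1600) = 1/5
check: Δy/Fy = (-222/125) / (-222/25) = 1/5 ✓

α = 1/5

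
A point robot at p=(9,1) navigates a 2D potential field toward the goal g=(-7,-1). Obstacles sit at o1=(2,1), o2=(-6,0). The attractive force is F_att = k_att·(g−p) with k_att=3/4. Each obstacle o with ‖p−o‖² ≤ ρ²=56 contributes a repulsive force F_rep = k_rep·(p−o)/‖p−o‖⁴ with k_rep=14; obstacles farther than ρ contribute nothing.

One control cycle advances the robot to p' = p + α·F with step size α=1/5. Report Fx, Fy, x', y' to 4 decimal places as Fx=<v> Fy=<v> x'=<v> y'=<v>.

Fx=-11.9592 Fy=-1.5000 x'=6.6082 y'=0.7000

F_att = 3/4·(g−p) = 3/4·(-16,-2) = (-12.0000,-1.5000)
o1: d²=49 ≤ ρ²=56; F_rep = 14·(7,0)/49² = (0.0408,0.0000)
o2: d²=226 > ρ²=56 → inactive
F = F_att + ΣF_rep = (-11.9592,-1.5000)
p' = p + 1/5·F = (6.6082,0.7000)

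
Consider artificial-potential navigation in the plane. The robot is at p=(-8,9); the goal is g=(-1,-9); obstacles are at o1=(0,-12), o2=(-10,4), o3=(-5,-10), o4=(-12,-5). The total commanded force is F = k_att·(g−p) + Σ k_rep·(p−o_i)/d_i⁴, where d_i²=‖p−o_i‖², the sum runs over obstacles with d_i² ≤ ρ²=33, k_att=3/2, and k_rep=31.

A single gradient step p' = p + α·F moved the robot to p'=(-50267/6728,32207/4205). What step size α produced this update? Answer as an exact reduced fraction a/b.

F_att = 3/2·(g−p) = 3/2·(7,-18) = (10.5000,-27.0000)
o1: d²=505 > ρ²=33 → inactive
o2: d²=29 ≤ ρ²=33; F_rep = 31·(2,5)/29² = (0.0737,0.1843)
o3: d²=370 > ρ²=33 → inactive
o4: d²=212 > ρ²=33 → inactive
F = F_att + ΣF_rep = (10.5737,-26.8157)
Δp = p'−p = (0.5287,-1.3408); α = Δx/Fx = (3557/6728) / (17785/1682) = 1/20
check: Δy/Fy = (-5638/4205) / (-22552/841) = 1/20 ✓

α = 1/20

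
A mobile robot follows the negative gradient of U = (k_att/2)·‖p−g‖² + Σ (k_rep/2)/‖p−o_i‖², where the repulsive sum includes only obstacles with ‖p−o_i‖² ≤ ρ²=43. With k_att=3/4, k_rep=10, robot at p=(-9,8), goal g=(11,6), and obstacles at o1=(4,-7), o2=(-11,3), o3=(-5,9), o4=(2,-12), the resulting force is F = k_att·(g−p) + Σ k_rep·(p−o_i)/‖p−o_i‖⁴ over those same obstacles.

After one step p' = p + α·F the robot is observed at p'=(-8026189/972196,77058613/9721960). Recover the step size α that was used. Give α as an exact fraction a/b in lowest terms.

F_att = 3/4·(g−p) = 3/4·(20,-2) = (15.0000,-1.5000)
o1: d²=394 > ρ²=43 → inactive
o2: d²=29 ≤ ρ²=43; F_rep = 10·(2,5)/29² = (0.0238,0.0595)
o3: d²=17 ≤ ρ²=43; F_rep = 10·(-4,-1)/17² = (-0.1384,-0.0346)
o4: d²=521 > ρ²=43 → inactive
F = F_att + ΣF_rep = (14.8854,-1.4751)
Δp = p'−p = (0.7443,-0.0738); α = Δx/Fx = (723575/972196) / (3617875/243049) = 1/20
check: Δy/Fy = (-717067/9721960) / (-717067/486098) = 1/20 ✓

α = 1/20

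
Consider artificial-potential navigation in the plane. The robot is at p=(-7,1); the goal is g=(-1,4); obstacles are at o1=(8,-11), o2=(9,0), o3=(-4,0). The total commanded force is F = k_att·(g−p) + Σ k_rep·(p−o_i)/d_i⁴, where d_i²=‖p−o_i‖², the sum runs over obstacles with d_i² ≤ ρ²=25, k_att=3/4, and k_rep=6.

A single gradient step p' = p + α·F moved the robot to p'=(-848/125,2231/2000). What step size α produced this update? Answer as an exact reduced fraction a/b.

F_att = 3/4·(g−p) = 3/4·(6,3) = (4.5000,2.2500)
o1: d²=369 > ρ²=25 → inactive
o2: d²=257 > ρ²=25 → inactive
o3: d²=10 ≤ ρ²=25; F_rep = 6·(-3,1)/10² = (-0.1800,0.0600)
F = F_att + ΣF_rep = (4.3200,2.3100)
Δp = p'−p = (0.2160,0.1155); α = Δx/Fx = (27/125) / (108/25) = 1/20
check: Δy/Fy = (231/2000) / (231/100) = 1/20 ✓

α = 1/20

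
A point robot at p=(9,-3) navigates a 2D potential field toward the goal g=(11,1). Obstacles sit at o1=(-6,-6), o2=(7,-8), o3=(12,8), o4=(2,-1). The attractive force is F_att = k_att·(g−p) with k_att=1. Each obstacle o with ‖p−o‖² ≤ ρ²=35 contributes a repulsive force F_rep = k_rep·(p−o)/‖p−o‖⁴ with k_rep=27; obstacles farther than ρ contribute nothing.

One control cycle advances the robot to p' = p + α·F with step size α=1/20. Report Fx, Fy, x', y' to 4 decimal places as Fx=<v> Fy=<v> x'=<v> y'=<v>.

Fx=2.0642 Fy=4.1605 x'=9.1032 y'=-2.7920

F_att = 1·(g−p) = 1·(2,4) = (2.0000,4.0000)
o1: d²=234 > ρ²=35 → inactive
o2: d²=29 ≤ ρ²=35; F_rep = 27·(2,5)/29² = (0.0642,0.1605)
o3: d²=130 > ρ²=35 → inactive
o4: d²=53 > ρ²=35 → inactive
F = F_att + ΣF_rep = (2.0642,4.1605)
p' = p + 1/20·F = (9.1032,-2.7920)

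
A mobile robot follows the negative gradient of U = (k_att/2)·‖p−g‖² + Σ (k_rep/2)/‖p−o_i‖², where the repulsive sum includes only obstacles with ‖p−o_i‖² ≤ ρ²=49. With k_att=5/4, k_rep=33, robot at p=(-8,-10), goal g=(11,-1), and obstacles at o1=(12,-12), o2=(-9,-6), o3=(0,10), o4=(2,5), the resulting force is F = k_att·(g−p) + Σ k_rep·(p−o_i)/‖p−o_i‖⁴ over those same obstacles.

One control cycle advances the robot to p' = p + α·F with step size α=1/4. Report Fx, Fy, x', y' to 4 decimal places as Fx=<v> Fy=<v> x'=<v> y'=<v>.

Fx=23.8642 Fy=10.7933 x'=-2.0340 y'=-7.3017

F_att = 5/4·(g−p) = 5/4·(19,9) = (23.7500,11.2500)
o1: d²=404 > ρ²=49 → inactive
o2: d²=17 ≤ ρ²=49; F_rep = 33·(1,-4)/17² = (0.1142,-0.4567)
o3: d²=464 > ρ²=49 → inactive
o4: d²=325 > ρ²=49 → inactive
F = F_att + ΣF_rep = (23.8642,10.7933)
p' = p + 1/4·F = (-2.0340,-7.3017)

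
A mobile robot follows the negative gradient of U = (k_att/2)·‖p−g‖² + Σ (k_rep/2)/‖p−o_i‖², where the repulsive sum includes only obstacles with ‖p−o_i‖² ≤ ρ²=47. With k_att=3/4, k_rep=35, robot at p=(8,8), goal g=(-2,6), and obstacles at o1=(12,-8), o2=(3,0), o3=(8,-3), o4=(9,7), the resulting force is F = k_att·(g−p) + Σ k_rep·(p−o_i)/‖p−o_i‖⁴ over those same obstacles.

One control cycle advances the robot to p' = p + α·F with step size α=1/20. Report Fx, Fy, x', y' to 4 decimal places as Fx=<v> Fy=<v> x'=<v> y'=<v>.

Fx=-16.2500 Fy=7.2500 x'=7.1875 y'=8.3625

F_att = 3/4·(g−p) = 3/4·(-10,-2) = (-7.5000,-1.5000)
o1: d²=272 > ρ²=47 → inactive
o2: d²=89 > ρ²=47 → inactive
o3: d²=121 > ρ²=47 → inactive
o4: d²=2 ≤ ρ²=47; F_rep = 35·(-1,1)/2² = (-8.7500,8.7500)
F = F_att + ΣF_rep = (-16.2500,7.2500)
p' = p + 1/20·F = (7.1875,8.3625)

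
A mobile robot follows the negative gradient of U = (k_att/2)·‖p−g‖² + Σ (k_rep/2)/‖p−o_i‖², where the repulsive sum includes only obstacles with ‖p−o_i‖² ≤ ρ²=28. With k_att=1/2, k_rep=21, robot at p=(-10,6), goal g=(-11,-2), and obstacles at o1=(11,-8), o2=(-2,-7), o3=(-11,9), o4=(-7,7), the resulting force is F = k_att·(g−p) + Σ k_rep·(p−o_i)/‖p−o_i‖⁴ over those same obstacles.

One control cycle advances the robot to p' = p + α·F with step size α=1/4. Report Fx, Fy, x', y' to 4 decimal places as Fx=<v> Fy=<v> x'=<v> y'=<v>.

F_att = 1/2·(g−p) = 1/2·(-1,-8) = (-0.5000,-4.0000)
o1: d²=637 > ρ²=28 → inactive
o2: d²=233 > ρ²=28 → inactive
o3: d²=10 ≤ ρ²=28; F_rep = 21·(1,-3)/10² = (0.2100,-0.6300)
o4: d²=10 ≤ ρ²=28; F_rep = 21·(-3,-1)/10² = (-0.6300,-0.2100)
F = F_att + ΣF_rep = (-0.9200,-4.8400)
p' = p + 1/4·F = (-10.2300,4.7900)

Fx=-0.9200 Fy=-4.8400 x'=-10.2300 y'=4.7900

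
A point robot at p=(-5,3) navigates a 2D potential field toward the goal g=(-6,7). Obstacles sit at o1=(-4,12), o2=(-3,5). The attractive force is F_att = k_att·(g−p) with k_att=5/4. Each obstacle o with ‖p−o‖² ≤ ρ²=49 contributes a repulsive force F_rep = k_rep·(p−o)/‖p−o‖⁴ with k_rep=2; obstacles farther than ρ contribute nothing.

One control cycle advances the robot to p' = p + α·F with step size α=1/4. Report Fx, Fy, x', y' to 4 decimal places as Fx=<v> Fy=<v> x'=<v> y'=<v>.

F_att = 5/4·(g−p) = 5/4·(-1,4) = (-1.2500,5.0000)
o1: d²=82 > ρ²=49 → inactive
o2: d²=8 ≤ ρ²=49; F_rep = 2·(-2,-2)/8² = (-0.0625,-0.0625)
F = F_att + ΣF_rep = (-1.3125,4.9375)
p' = p + 1/4·F = (-5.3281,4.2344)

Fx=-1.3125 Fy=4.9375 x'=-5.3281 y'=4.2344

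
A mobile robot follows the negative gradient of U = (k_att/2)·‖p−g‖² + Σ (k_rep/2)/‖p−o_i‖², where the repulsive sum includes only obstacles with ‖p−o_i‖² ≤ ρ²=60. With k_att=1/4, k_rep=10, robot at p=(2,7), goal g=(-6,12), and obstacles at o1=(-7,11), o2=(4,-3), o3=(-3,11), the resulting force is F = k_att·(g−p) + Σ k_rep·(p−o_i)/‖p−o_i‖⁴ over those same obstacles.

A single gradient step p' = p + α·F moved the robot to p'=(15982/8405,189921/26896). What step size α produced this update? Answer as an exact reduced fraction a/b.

F_att = 1/4·(g−p) = 1/4·(-8,5) = (-2.0000,1.2500)
o1: d²=97 > ρ²=60 → inactive
o2: d²=104 > ρ²=60 → inactive
o3: d²=41 ≤ ρ²=60; F_rep = 10·(5,-4)/41² = (0.0297,-0.0238)
F = F_att + ΣF_rep = (-1.9703,1.2262)
Δp = p'−p = (-0.0985,0.0613); α = Δx/Fx = (-828/8405) / (-3312/1681) = 1/20
check: Δy/Fy = (1649/26896) / (8245/6724) = 1/20 ✓

α = 1/20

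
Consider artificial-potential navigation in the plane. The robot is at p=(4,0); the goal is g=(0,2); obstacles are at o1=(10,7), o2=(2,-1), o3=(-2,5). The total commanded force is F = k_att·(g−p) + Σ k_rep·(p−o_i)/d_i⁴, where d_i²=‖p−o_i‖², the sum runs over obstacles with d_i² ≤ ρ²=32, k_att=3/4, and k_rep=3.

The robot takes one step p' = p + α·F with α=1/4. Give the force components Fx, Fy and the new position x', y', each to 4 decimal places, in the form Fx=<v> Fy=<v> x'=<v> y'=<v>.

F_att = 3/4·(g−p) = 3/4·(-4,2) = (-3.0000,1.5000)
o1: d²=85 > ρ²=32 → inactive
o2: d²=5 ≤ ρ²=32; F_rep = 3·(2,1)/5² = (0.2400,0.1200)
o3: d²=61 > ρ²=32 → inactive
F = F_att + ΣF_rep = (-2.7600,1.6200)
p' = p + 1/4·F = (3.3100,0.4050)

Fx=-2.7600 Fy=1.6200 x'=3.3100 y'=0.4050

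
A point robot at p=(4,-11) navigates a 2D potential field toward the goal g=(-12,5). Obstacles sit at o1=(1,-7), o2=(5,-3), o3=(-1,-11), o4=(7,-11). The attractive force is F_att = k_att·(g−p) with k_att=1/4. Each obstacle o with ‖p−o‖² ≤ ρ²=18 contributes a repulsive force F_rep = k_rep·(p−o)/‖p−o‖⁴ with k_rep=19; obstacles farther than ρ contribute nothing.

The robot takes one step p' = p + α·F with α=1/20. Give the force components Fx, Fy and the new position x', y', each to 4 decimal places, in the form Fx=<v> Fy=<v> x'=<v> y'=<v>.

Fx=-4.7037 Fy=4.0000 x'=3.7648 y'=-10.8000

F_att = 1/4·(g−p) = 1/4·(-16,16) = (-4.0000,4.0000)
o1: d²=25 > ρ²=18 → inactive
o2: d²=65 > ρ²=18 → inactive
o3: d²=25 > ρ²=18 → inactive
o4: d²=9 ≤ ρ²=18; F_rep = 19·(-3,0)/9² = (-0.7037,0.0000)
F = F_att + ΣF_rep = (-4.7037,4.0000)
p' = p + 1/20·F = (3.7648,-10.8000)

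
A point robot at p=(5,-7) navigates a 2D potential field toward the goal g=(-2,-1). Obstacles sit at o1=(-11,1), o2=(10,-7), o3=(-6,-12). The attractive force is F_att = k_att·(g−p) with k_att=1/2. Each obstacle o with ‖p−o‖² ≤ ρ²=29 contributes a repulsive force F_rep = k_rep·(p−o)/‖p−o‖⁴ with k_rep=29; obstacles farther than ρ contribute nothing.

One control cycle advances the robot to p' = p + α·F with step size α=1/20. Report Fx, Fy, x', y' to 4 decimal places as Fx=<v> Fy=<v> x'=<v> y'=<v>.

Fx=-3.7320 Fy=3.0000 x'=4.8134 y'=-6.8500

F_att = 1/2·(g−p) = 1/2·(-7,6) = (-3.5000,3.0000)
o1: d²=320 > ρ²=29 → inactive
o2: d²=25 ≤ ρ²=29; F_rep = 29·(-5,0)/25² = (-0.2320,0.0000)
o3: d²=146 > ρ²=29 → inactive
F = F_att + ΣF_rep = (-3.7320,3.0000)
p' = p + 1/20·F = (4.8134,-6.8500)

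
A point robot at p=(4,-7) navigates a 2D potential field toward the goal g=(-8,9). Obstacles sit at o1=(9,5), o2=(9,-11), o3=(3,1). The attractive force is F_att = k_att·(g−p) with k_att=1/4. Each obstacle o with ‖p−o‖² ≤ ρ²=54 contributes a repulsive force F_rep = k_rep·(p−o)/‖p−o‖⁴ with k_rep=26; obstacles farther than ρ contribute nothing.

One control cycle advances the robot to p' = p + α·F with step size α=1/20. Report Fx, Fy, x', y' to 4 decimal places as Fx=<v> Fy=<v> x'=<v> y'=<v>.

Fx=-3.0773 Fy=4.0619 x'=3.8461 y'=-6.7969

F_att = 1/4·(g−p) = 1/4·(-12,16) = (-3.0000,4.0000)
o1: d²=169 > ρ²=54 → inactive
o2: d²=41 ≤ ρ²=54; F_rep = 26·(-5,4)/41² = (-0.0773,0.0619)
o3: d²=65 > ρ²=54 → inactive
F = F_att + ΣF_rep = (-3.0773,4.0619)
p' = p + 1/20·F = (3.8461,-6.7969)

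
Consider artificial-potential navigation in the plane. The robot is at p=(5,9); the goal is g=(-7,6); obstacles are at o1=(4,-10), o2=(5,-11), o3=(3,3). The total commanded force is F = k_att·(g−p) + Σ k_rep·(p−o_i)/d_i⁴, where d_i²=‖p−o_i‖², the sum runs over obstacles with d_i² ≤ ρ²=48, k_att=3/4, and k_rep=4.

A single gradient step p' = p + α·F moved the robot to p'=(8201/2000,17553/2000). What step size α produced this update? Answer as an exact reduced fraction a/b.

α = 1/10

F_att = 3/4·(g−p) = 3/4·(-12,-3) = (-9.0000,-2.2500)
o1: d²=362 > ρ²=48 → inactive
o2: d²=400 > ρ²=48 → inactive
o3: d²=40 ≤ ρ²=48; F_rep = 4·(2,6)/40² = (0.0050,0.0150)
F = F_att + ΣF_rep = (-8.9950,-2.2350)
Δp = p'−p = (-0.8995,-0.2235); α = Δx/Fx = (-1799/2000) / (-1799/200) = 1/10
check: Δy/Fy = (-447/2000) / (-447/200) = 1/10 ✓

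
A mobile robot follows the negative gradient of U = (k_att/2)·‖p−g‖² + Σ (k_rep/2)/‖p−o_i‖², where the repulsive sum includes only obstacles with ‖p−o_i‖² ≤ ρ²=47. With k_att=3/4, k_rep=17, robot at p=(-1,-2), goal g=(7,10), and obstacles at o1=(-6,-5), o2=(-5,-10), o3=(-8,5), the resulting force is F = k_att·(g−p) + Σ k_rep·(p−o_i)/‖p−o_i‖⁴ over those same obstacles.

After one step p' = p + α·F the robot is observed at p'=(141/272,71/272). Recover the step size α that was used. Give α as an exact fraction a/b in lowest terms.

F_att = 3/4·(g−p) = 3/4·(8,12) = (6.0000,9.0000)
o1: d²=34 ≤ ρ²=47; F_rep = 17·(5,3)/34² = (0.0735,0.0441)
o2: d²=80 > ρ²=47 → inactive
o3: d²=98 > ρ²=47 → inactive
F = F_att + ΣF_rep = (6.0735,9.0441)
Δp = p'−p = (1.5184,2.2610); α = Δx/Fx = (413/272) / (413/68) = 1/4
check: Δy/Fy = (615/272) / (615/68) = 1/4 ✓

α = 1/4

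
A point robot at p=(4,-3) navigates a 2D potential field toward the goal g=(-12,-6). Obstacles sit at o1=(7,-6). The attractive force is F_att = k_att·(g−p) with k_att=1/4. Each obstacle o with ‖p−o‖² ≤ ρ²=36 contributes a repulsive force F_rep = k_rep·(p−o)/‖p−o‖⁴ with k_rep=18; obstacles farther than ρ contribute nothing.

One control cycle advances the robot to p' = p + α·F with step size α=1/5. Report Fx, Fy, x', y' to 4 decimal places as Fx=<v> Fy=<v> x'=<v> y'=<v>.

F_att = 1/4·(g−p) = 1/4·(-16,-3) = (-4.0000,-0.7500)
o1: d²=18 ≤ ρ²=36; F_rep = 18·(-3,3)/18² = (-0.1667,0.1667)
F = F_att + ΣF_rep = (-4.1667,-0.5833)
p' = p + 1/5·F = (3.1667,-3.1167)

Fx=-4.1667 Fy=-0.5833 x'=3.1667 y'=-3.1167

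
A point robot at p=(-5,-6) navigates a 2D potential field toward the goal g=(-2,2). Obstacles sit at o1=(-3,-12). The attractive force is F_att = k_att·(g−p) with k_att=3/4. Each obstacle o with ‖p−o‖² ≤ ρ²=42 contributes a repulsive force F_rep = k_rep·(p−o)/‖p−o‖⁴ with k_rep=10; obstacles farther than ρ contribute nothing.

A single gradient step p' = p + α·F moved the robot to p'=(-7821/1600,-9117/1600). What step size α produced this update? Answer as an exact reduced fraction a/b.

α = 1/20

F_att = 3/4·(g−p) = 3/4·(3,8) = (2.2500,6.0000)
o1: d²=40 ≤ ρ²=42; F_rep = 10·(-2,6)/40² = (-0.0125,0.0375)
F = F_att + ΣF_rep = (2.2375,6.0375)
Δp = p'−p = (0.1119,0.3019); α = Δx/Fx = (179/1600) / (179/80) = 1/20
check: Δy/Fy = (483/1600) / (483/80) = 1/20 ✓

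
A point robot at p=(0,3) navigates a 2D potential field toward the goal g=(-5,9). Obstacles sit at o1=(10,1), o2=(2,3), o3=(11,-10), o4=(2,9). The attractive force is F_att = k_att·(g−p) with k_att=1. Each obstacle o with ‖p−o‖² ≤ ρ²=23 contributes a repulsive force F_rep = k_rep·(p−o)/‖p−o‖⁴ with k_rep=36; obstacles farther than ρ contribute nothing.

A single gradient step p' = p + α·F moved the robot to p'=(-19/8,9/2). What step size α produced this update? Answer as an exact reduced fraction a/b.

F_att = 1·(g−p) = 1·(-5,6) = (-5.0000,6.0000)
o1: d²=104 > ρ²=23 → inactive
o2: d²=4 ≤ ρ²=23; F_rep = 36·(-2,0)/4² = (-4.5000,0.0000)
o3: d²=290 > ρ²=23 → inactive
o4: d²=40 > ρ²=23 → inactive
F = F_att + ΣF_rep = (-9.5000,6.0000)
Δp = p'−p = (-2.3750,1.5000); α = Δx/Fx = (-19/8) / (-19/2) = 1/4
check: Δy/Fy = (3/2) / (6) = 1/4 ✓

α = 1/4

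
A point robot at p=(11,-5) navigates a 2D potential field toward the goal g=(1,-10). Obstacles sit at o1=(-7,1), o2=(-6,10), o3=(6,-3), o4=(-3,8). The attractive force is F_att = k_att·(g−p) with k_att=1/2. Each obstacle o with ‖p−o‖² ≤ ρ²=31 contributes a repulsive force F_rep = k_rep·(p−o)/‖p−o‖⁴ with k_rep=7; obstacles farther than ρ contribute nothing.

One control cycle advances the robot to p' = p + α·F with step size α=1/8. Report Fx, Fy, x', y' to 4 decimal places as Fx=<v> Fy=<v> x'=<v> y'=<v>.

Fx=-4.9584 Fy=-2.5166 x'=10.3802 y'=-5.3146

F_att = 1/2·(g−p) = 1/2·(-10,-5) = (-5.0000,-2.5000)
o1: d²=360 > ρ²=31 → inactive
o2: d²=514 > ρ²=31 → inactive
o3: d²=29 ≤ ρ²=31; F_rep = 7·(5,-2)/29² = (0.0416,-0.0166)
o4: d²=365 > ρ²=31 → inactive
F = F_att + ΣF_rep = (-4.9584,-2.5166)
p' = p + 1/8·F = (10.3802,-5.3146)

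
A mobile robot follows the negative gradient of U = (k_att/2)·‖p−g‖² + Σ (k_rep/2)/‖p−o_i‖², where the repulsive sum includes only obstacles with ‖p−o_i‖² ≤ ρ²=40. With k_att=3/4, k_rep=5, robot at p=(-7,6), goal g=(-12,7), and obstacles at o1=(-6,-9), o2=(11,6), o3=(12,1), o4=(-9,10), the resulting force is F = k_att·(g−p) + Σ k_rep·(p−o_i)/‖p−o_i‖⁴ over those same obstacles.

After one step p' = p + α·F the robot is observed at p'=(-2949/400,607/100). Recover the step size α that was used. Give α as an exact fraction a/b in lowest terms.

F_att = 3/4·(g−p) = 3/4·(-5,1) = (-3.7500,0.7500)
o1: d²=226 > ρ²=40 → inactive
o2: d²=324 > ρ²=40 → inactive
o3: d²=386 > ρ²=40 → inactive
o4: d²=20 ≤ ρ²=40; F_rep = 5·(2,-4)/20² = (0.0250,-0.0500)
F = F_att + ΣF_rep = (-3.7250,0.7000)
Δp = p'−p = (-0.3725,0.0700); α = Δx/Fx = (-149/400) / (-149/40) = 1/10
check: Δy/Fy = (7/100) / (7/10) = 1/10 ✓

α = 1/10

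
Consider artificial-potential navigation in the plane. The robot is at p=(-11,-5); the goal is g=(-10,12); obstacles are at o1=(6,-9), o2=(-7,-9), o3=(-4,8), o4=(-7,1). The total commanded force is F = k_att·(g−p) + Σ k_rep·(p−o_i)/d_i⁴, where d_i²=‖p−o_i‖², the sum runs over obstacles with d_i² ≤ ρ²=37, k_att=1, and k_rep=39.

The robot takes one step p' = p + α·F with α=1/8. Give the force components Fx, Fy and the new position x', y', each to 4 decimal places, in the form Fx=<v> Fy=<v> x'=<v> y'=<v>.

F_att = 1·(g−p) = 1·(1,17) = (1.0000,17.0000)
o1: d²=305 > ρ²=37 → inactive
o2: d²=32 ≤ ρ²=37; F_rep = 39·(-4,4)/32² = (-0.1523,0.1523)
o3: d²=218 > ρ²=37 → inactive
o4: d²=52 > ρ²=37 → inactive
F = F_att + ΣF_rep = (0.8477,17.1523)
p' = p + 1/8·F = (-10.8940,-2.8560)

Fx=0.8477 Fy=17.1523 x'=-10.8940 y'=-2.8560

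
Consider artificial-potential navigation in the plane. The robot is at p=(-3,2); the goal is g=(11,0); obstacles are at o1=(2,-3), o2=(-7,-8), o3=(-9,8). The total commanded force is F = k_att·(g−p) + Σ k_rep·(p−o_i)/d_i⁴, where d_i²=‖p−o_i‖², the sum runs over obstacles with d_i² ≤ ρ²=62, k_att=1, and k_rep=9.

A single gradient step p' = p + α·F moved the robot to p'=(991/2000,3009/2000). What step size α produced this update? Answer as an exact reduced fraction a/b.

α = 1/4

F_att = 1·(g−p) = 1·(14,-2) = (14.0000,-2.0000)
o1: d²=50 ≤ ρ²=62; F_rep = 9·(-5,5)/50² = (-0.0180,0.0180)
o2: d²=116 > ρ²=62 → inactive
o3: d²=72 > ρ²=62 → inactive
F = F_att + ΣF_rep = (13.9820,-1.9820)
Δp = p'−p = (3.4955,-0.4955); α = Δx/Fx = (6991/2000) / (6991/500) = 1/4
check: Δy/Fy = (-991/2000) / (-991/500) = 1/4 ✓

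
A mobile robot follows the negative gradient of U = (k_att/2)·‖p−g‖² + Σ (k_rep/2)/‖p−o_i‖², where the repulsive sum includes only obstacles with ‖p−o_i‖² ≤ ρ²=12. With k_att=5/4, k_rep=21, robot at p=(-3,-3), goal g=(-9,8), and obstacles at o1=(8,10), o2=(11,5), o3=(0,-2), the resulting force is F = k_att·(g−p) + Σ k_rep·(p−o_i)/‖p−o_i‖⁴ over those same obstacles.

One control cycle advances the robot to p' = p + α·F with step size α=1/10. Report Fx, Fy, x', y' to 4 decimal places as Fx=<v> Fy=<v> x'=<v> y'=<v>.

Fx=-8.1300 Fy=13.5400 x'=-3.8130 y'=-1.6460

F_att = 5/4·(g−p) = 5/4·(-6,11) = (-7.5000,13.7500)
o1: d²=290 > ρ²=12 → inactive
o2: d²=260 > ρ²=12 → inactive
o3: d²=10 ≤ ρ²=12; F_rep = 21·(-3,-1)/10² = (-0.6300,-0.2100)
F = F_att + ΣF_rep = (-8.1300,13.5400)
p' = p + 1/10·F = (-3.8130,-1.6460)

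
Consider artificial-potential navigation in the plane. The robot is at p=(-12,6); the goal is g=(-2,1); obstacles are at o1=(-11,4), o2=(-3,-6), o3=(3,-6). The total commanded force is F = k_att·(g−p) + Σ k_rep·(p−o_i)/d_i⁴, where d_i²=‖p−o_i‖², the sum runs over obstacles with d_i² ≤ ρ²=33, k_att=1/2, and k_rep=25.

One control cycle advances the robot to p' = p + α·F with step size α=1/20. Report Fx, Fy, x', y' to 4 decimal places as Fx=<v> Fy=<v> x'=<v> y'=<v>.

Fx=4.0000 Fy=-0.5000 x'=-11.8000 y'=5.9750

F_att = 1/2·(g−p) = 1/2·(10,-5) = (5.0000,-2.5000)
o1: d²=5 ≤ ρ²=33; F_rep = 25·(-1,2)/5² = (-1.0000,2.0000)
o2: d²=225 > ρ²=33 → inactive
o3: d²=369 > ρ²=33 → inactive
F = F_att + ΣF_rep = (4.0000,-0.5000)
p' = p + 1/20·F = (-11.8000,5.9750)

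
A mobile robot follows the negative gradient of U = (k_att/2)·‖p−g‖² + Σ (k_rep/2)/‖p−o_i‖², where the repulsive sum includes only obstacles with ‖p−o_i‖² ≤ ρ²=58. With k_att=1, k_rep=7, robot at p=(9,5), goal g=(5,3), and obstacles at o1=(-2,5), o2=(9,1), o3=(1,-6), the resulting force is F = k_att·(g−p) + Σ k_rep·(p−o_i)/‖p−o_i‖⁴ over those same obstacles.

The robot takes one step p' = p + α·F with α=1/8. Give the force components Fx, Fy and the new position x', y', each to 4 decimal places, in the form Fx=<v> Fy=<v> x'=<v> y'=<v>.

F_att = 1·(g−p) = 1·(-4,-2) = (-4.0000,-2.0000)
o1: d²=121 > ρ²=58 → inactive
o2: d²=16 ≤ ρ²=58; F_rep = 7·(0,4)/16² = (0.0000,0.1094)
o3: d²=185 > ρ²=58 → inactive
F = F_att + ΣF_rep = (-4.0000,-1.8906)
p' = p + 1/8·F = (8.5000,4.7637)

Fx=-4.0000 Fy=-1.8906 x'=8.5000 y'=4.7637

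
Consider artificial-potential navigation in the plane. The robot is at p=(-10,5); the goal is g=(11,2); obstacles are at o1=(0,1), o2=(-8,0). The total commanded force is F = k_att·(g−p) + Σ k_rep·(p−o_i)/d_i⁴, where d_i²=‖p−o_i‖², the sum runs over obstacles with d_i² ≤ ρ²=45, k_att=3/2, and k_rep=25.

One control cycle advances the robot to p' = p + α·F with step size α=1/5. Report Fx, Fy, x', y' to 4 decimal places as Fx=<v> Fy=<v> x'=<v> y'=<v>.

F_att = 3/2·(g−p) = 3/2·(21,-3) = (31.5000,-4.5000)
o1: d²=116 > ρ²=45 → inactive
o2: d²=29 ≤ ρ²=45; F_rep = 25·(-2,5)/29² = (-0.0595,0.1486)
F = F_att + ΣF_rep = (31.4405,-4.3514)
p' = p + 1/5·F = (-3.7119,4.1297)

Fx=31.4405 Fy=-4.3514 x'=-3.7119 y'=4.1297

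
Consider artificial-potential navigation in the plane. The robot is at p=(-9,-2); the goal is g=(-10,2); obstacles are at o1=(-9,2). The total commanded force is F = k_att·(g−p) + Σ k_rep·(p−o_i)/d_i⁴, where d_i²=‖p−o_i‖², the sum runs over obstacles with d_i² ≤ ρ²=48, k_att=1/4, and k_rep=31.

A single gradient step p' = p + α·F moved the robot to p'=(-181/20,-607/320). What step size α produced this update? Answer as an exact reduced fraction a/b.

F_att = 1/4·(g−p) = 1/4·(-1,4) = (-0.2500,1.0000)
o1: d²=16 ≤ ρ²=48; F_rep = 31·(0,-4)/16² = (0.0000,-0.4844)
F = F_att + ΣF_rep = (-0.2500,0.5156)
Δp = p'−p = (-0.0500,0.1031); α = Δx/Fx = (-1/20) / (-1/4) = 1/5
check: Δy/Fy = (33/320) / (33/64) = 1/5 ✓

α = 1/5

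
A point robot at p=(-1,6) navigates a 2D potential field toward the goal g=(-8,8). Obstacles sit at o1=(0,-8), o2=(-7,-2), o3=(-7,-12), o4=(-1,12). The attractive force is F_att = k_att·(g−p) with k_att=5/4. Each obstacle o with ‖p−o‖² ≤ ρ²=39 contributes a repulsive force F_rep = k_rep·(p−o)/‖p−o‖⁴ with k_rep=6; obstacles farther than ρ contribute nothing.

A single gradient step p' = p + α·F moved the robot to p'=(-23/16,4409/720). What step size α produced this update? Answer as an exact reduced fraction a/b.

F_att = 5/4·(g−p) = 5/4·(-7,2) = (-8.7500,2.5000)
o1: d²=197 > ρ²=39 → inactive
o2: d²=100 > ρ²=39 → inactive
o3: d²=360 > ρ²=39 → inactive
o4: d²=36 ≤ ρ²=39; F_rep = 6·(0,-6)/36² = (0.0000,-0.0278)
F = F_att + ΣF_rep = (-8.7500,2.4722)
Δp = p'−p = (-0.4375,0.1236); α = Δx/Fx = (-7/16) / (-35/4) = 1/20
check: Δy/Fy = (89/720) / (89/36) = 1/20 ✓

α = 1/20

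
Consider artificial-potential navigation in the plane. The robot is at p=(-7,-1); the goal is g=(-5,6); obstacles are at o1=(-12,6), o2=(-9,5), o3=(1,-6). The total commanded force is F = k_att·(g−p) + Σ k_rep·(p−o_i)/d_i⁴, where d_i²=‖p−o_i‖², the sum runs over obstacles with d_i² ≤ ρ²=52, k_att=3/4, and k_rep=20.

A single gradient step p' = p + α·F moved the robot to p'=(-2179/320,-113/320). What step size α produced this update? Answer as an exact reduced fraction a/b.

F_att = 3/4·(g−p) = 3/4·(2,7) = (1.5000,5.2500)
o1: d²=74 > ρ²=52 → inactive
o2: d²=40 ≤ ρ²=52; F_rep = 20·(2,-6)/40² = (0.0250,-0.0750)
o3: d²=89 > ρ²=52 → inactive
F = F_att + ΣF_rep = (1.5250,5.1750)
Δp = p'−p = (0.1906,0.6469); α = Δx/Fx = (61/320) / (61/40) = 1/8
check: Δy/Fy = (207/320) / (207/40) = 1/8 ✓

α = 1/8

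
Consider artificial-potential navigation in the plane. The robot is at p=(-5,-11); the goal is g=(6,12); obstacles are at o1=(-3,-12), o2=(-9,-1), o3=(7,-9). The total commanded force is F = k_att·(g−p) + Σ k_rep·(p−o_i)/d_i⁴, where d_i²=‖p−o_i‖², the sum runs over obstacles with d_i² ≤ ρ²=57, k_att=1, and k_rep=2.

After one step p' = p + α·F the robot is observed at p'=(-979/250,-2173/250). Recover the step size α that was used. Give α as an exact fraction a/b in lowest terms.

F_att = 1·(g−p) = 1·(11,23) = (11.0000,23.0000)
o1: d²=5 ≤ ρ²=57; F_rep = 2·(-2,1)/5² = (-0.1600,0.0800)
o2: d²=116 > ρ²=57 → inactive
o3: d²=148 > ρ²=57 → inactive
F = F_att + ΣF_rep = (10.8400,23.0800)
Δp = p'−p = (1.0840,2.3080); α = Δx/Fx = (271/250) / (271/25) = 1/10
check: Δy/Fy = (577/250) / (577/25) = 1/10 ✓

α = 1/10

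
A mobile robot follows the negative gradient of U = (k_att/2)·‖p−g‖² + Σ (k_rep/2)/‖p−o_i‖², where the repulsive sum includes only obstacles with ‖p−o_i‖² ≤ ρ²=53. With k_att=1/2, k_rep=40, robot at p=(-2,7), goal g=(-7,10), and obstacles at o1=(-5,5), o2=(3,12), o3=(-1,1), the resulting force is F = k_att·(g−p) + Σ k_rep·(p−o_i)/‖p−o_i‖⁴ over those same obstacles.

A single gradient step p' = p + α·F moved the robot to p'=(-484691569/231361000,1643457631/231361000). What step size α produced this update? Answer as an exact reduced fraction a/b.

F_att = 1/2·(g−p) = 1/2·(-5,3) = (-2.5000,1.5000)
o1: d²=13 ≤ ρ²=53; F_rep = 40·(3,2)/13² = (0.7101,0.4734)
o2: d²=50 ≤ ρ²=53; F_rep = 40·(-5,-5)/50² = (-0.0800,-0.0800)
o3: d²=37 ≤ ρ²=53; F_rep = 40·(-1,6)/37² = (-0.0292,0.1753)
F = F_att + ΣF_rep = (-1.8992,2.0687)
Δp = p'−p = (-0.0950,0.1034); α = Δx/Fx = (-21969569/231361000) / (-21969569/11568050) = 1/20
check: Δy/Fy = (23930631/231361000) / (23930631/11568050) = 1/20 ✓

α = 1/20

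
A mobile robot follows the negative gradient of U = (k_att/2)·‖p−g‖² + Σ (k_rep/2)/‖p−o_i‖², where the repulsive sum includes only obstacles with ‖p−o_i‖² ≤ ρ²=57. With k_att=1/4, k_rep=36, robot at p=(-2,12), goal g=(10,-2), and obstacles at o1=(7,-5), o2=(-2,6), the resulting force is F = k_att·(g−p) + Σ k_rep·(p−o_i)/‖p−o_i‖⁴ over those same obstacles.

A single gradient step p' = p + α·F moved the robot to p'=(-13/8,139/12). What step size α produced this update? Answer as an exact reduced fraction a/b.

F_att = 1/4·(g−p) = 1/4·(12,-14) = (3.0000,-3.5000)
o1: d²=370 > ρ²=57 → inactive
o2: d²=36 ≤ ρ²=57; F_rep = 36·(0,6)/36² = (0.0000,0.1667)
F = F_att + ΣF_rep = (3.0000,-3.3333)
Δp = p'−p = (0.3750,-0.4167); α = Δx/Fx = (3/8) / (3) = 1/8
check: Δy/Fy = (-5/12) / (-10/3) = 1/8 ✓

α = 1/8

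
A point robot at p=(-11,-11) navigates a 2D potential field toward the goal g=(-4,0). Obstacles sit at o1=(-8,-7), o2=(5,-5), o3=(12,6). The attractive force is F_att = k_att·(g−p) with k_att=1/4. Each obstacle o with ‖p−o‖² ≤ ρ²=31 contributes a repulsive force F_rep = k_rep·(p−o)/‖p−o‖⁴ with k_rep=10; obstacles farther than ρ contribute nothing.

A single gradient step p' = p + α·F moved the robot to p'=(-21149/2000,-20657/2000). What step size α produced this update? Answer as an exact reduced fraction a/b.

F_att = 1/4·(g−p) = 1/4·(7,11) = (1.7500,2.7500)
o1: d²=25 ≤ ρ²=31; F_rep = 10·(-3,-4)/25² = (-0.0480,-0.0640)
o2: d²=292 > ρ²=31 → inactive
o3: d²=818 > ρ²=31 → inactive
F = F_att + ΣF_rep = (1.7020,2.6860)
Δp = p'−p = (0.4255,0.6715); α = Δx/Fx = (851/2000) / (851/500) = 1/4
check: Δy/Fy = (1343/2000) / (1343/500) = 1/4 ✓

α = 1/4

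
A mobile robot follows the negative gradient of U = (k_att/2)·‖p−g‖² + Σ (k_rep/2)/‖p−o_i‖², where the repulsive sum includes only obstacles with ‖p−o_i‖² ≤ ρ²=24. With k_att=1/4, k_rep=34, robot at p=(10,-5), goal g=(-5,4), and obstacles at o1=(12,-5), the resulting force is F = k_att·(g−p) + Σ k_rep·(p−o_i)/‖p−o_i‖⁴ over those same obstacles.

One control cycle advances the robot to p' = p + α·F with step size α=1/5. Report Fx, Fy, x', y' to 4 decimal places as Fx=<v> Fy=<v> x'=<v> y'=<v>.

F_att = 1/4·(g−p) = 1/4·(-15,9) = (-3.7500,2.2500)
o1: d²=4 ≤ ρ²=24; F_rep = 34·(-2,0)/4² = (-4.2500,0.0000)
F = F_att + ΣF_rep = (-8.0000,2.2500)
p' = p + 1/5·F = (8.4000,-4.5500)

Fx=-8.0000 Fy=2.2500 x'=8.4000 y'=-4.5500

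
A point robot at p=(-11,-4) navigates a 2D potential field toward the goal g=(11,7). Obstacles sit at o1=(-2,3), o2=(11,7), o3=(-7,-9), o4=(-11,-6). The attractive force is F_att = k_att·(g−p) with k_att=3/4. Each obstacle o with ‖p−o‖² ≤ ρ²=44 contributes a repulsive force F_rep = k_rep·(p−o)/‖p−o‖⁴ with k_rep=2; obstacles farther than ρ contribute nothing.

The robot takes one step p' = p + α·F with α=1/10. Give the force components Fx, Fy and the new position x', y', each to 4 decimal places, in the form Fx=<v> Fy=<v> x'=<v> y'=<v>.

Fx=16.4952 Fy=8.5059 x'=-9.3505 y'=-3.1494

F_att = 3/4·(g−p) = 3/4·(22,11) = (16.5000,8.2500)
o1: d²=130 > ρ²=44 → inactive
o2: d²=605 > ρ²=44 → inactive
o3: d²=41 ≤ ρ²=44; F_rep = 2·(-4,5)/41² = (-0.0048,0.0059)
o4: d²=4 ≤ ρ²=44; F_rep = 2·(0,2)/4² = (0.0000,0.2500)
F = F_att + ΣF_rep = (16.4952,8.5059)
p' = p + 1/10·F = (-9.3505,-3.1494)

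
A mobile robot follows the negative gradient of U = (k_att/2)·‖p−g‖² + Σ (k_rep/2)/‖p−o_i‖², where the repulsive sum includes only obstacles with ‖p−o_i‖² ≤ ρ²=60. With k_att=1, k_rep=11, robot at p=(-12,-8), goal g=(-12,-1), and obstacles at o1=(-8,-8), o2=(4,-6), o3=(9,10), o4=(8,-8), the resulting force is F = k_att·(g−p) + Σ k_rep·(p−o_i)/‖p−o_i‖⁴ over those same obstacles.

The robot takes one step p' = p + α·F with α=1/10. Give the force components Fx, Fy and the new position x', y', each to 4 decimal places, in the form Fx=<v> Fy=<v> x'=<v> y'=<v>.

Fx=-0.1719 Fy=7.0000 x'=-12.0172 y'=-7.3000

F_att = 1·(g−p) = 1·(0,7) = (0.0000,7.0000)
o1: d²=16 ≤ ρ²=60; F_rep = 11·(-4,0)/16² = (-0.1719,0.0000)
o2: d²=260 > ρ²=60 → inactive
o3: d²=765 > ρ²=60 → inactive
o4: d²=400 > ρ²=60 → inactive
F = F_att + ΣF_rep = (-0.1719,7.0000)
p' = p + 1/10·F = (-12.0172,-7.3000)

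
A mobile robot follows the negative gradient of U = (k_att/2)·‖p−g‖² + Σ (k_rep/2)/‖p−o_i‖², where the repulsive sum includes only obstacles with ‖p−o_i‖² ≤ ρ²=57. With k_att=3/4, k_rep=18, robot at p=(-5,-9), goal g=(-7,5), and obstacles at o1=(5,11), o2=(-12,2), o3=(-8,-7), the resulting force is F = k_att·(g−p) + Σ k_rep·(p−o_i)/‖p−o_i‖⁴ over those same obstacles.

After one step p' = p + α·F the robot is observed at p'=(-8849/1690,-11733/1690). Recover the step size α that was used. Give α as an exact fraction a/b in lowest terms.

F_att = 3/4·(g−p) = 3/4·(-2,14) = (-1.5000,10.5000)
o1: d²=500 > ρ²=57 → inactive
o2: d²=170 > ρ²=57 → inactive
o3: d²=13 ≤ ρ²=57; F_rep = 18·(3,-2)/13² = (0.3195,-0.2130)
F = F_att + ΣF_rep = (-1.1805,10.2870)
Δp = p'−p = (-0.2361,2.0574); α = Δx/Fx = (-399/1690) / (-399/338) = 1/5
check: Δy/Fy = (3477/1690) / (3477/338) = 1/5 ✓

α = 1/5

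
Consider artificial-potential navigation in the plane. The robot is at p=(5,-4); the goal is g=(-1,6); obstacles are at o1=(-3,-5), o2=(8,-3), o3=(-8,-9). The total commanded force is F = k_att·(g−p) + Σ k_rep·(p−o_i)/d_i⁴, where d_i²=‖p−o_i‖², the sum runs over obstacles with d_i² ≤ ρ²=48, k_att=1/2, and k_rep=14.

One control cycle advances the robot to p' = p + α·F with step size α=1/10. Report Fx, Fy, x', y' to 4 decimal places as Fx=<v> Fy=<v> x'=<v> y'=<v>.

Fx=-3.4200 Fy=4.8600 x'=4.6580 y'=-3.5140

F_att = 1/2·(g−p) = 1/2·(-6,10) = (-3.0000,5.0000)
o1: d²=65 > ρ²=48 → inactive
o2: d²=10 ≤ ρ²=48; F_rep = 14·(-3,-1)/10² = (-0.4200,-0.1400)
o3: d²=194 > ρ²=48 → inactive
F = F_att + ΣF_rep = (-3.4200,4.8600)
p' = p + 1/10·F = (4.6580,-3.5140)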